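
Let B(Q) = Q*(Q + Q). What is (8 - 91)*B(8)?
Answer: -10624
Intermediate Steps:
B(Q) = 2*Q² (B(Q) = Q*(2*Q) = 2*Q²)
(8 - 91)*B(8) = (8 - 91)*(2*8²) = -166*64 = -83*128 = -10624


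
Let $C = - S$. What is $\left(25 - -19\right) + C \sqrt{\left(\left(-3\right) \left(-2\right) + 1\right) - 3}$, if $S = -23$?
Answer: $90$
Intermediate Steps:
$C = 23$ ($C = \left(-1\right) \left(-23\right) = 23$)
$\left(25 - -19\right) + C \sqrt{\left(\left(-3\right) \left(-2\right) + 1\right) - 3} = \left(25 - -19\right) + 23 \sqrt{\left(\left(-3\right) \left(-2\right) + 1\right) - 3} = \left(25 + 19\right) + 23 \sqrt{\left(6 + 1\right) - 3} = 44 + 23 \sqrt{7 - 3} = 44 + 23 \sqrt{4} = 44 + 23 \cdot 2 = 44 + 46 = 90$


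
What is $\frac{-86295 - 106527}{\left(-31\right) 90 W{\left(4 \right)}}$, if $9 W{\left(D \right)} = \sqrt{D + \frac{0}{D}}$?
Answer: $\frac{96411}{310} \approx 311.0$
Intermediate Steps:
$W{\left(D \right)} = \frac{\sqrt{D}}{9}$ ($W{\left(D \right)} = \frac{\sqrt{D + \frac{0}{D}}}{9} = \frac{\sqrt{D + 0}}{9} = \frac{\sqrt{D}}{9}$)
$\frac{-86295 - 106527}{\left(-31\right) 90 W{\left(4 \right)}} = \frac{-86295 - 106527}{\left(-31\right) 90 \frac{\sqrt{4}}{9}} = - \frac{192822}{\left(-2790\right) \frac{1}{9} \cdot 2} = - \frac{192822}{\left(-2790\right) \frac{2}{9}} = - \frac{192822}{-620} = \left(-192822\right) \left(- \frac{1}{620}\right) = \frac{96411}{310}$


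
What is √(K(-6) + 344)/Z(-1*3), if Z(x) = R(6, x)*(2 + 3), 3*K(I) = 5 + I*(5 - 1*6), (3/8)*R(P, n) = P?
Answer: √3129/240 ≈ 0.23307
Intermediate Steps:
R(P, n) = 8*P/3
K(I) = 5/3 - I/3 (K(I) = (5 + I*(5 - 1*6))/3 = (5 + I*(5 - 6))/3 = (5 + I*(-1))/3 = (5 - I)/3 = 5/3 - I/3)
Z(x) = 80 (Z(x) = ((8/3)*6)*(2 + 3) = 16*5 = 80)
√(K(-6) + 344)/Z(-1*3) = √((5/3 - ⅓*(-6)) + 344)/80 = √((5/3 + 2) + 344)*(1/80) = √(11/3 + 344)*(1/80) = √(1043/3)*(1/80) = (√3129/3)*(1/80) = √3129/240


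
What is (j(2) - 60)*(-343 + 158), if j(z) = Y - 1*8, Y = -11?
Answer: 14615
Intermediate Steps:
j(z) = -19 (j(z) = -11 - 1*8 = -11 - 8 = -19)
(j(2) - 60)*(-343 + 158) = (-19 - 60)*(-343 + 158) = -79*(-185) = 14615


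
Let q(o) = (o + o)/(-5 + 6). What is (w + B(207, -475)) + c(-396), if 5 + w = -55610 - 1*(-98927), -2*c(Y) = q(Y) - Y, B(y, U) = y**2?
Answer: 86359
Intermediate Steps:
q(o) = 2*o (q(o) = (2*o)/1 = (2*o)*1 = 2*o)
c(Y) = -Y/2 (c(Y) = -(2*Y - Y)/2 = -Y/2)
w = 43312 (w = -5 + (-55610 - 1*(-98927)) = -5 + (-55610 + 98927) = -5 + 43317 = 43312)
(w + B(207, -475)) + c(-396) = (43312 + 207**2) - 1/2*(-396) = (43312 + 42849) + 198 = 86161 + 198 = 86359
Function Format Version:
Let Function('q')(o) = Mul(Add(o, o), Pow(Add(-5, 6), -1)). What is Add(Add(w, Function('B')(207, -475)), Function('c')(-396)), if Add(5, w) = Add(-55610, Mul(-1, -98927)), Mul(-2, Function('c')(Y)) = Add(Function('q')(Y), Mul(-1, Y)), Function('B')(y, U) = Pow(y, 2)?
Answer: 86359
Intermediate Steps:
Function('q')(o) = Mul(2, o) (Function('q')(o) = Mul(Mul(2, o), Pow(1, -1)) = Mul(Mul(2, o), 1) = Mul(2, o))
Function('c')(Y) = Mul(Rational(-1, 2), Y) (Function('c')(Y) = Mul(Rational(-1, 2), Add(Mul(2, Y), Mul(-1, Y))) = Mul(Rational(-1, 2), Y))
w = 43312 (w = Add(-5, Add(-55610, Mul(-1, -98927))) = Add(-5, Add(-55610, 98927)) = Add(-5, 43317) = 43312)
Add(Add(w, Function('B')(207, -475)), Function('c')(-396)) = Add(Add(43312, Pow(207, 2)), Mul(Rational(-1, 2), -396)) = Add(Add(43312, 42849), 198) = Add(86161, 198) = 86359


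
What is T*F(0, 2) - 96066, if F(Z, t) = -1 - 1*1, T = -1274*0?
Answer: -96066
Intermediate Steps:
T = 0
F(Z, t) = -2 (F(Z, t) = -1 - 1 = -2)
T*F(0, 2) - 96066 = 0*(-2) - 96066 = 0 - 96066 = -96066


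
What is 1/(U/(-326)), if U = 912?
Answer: -163/456 ≈ -0.35746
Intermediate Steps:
1/(U/(-326)) = 1/(912/(-326)) = 1/(912*(-1/326)) = 1/(-456/163) = -163/456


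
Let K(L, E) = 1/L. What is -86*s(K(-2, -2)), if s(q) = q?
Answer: 43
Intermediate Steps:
-86*s(K(-2, -2)) = -86/(-2) = -86*(-½) = 43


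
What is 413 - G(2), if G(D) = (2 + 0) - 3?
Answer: 414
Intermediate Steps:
G(D) = -1 (G(D) = 2 - 3 = -1)
413 - G(2) = 413 - 1*(-1) = 413 + 1 = 414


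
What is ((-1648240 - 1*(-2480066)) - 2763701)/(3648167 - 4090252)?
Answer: 386375/88417 ≈ 4.3699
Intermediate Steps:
((-1648240 - 1*(-2480066)) - 2763701)/(3648167 - 4090252) = ((-1648240 + 2480066) - 2763701)/(-442085) = (831826 - 2763701)*(-1/442085) = -1931875*(-1/442085) = 386375/88417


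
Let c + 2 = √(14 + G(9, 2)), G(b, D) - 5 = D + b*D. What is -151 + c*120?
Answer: -391 + 120*√39 ≈ 358.40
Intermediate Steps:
G(b, D) = 5 + D + D*b (G(b, D) = 5 + (D + b*D) = 5 + (D + D*b) = 5 + D + D*b)
c = -2 + √39 (c = -2 + √(14 + (5 + 2 + 2*9)) = -2 + √(14 + (5 + 2 + 18)) = -2 + √(14 + 25) = -2 + √39 ≈ 4.2450)
-151 + c*120 = -151 + (-2 + √39)*120 = -151 + (-240 + 120*√39) = -391 + 120*√39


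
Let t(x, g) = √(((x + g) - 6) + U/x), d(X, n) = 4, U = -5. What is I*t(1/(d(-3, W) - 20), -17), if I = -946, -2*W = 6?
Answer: -473*√911/2 ≈ -7138.2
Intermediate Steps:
W = -3 (W = -½*6 = -3)
t(x, g) = √(-6 + g + x - 5/x) (t(x, g) = √(((x + g) - 6) - 5/x) = √(((g + x) - 6) - 5/x) = √((-6 + g + x) - 5/x) = √(-6 + g + x - 5/x))
I*t(1/(d(-3, W) - 20), -17) = -946*√(-6 - 17 + 1/(4 - 20) - 5/(1/(4 - 20))) = -946*√(-6 - 17 + 1/(-16) - 5/(1/(-16))) = -946*√(-6 - 17 - 1/16 - 5/(-1/16)) = -946*√(-6 - 17 - 1/16 - 5*(-16)) = -946*√(-6 - 17 - 1/16 + 80) = -473*√911/2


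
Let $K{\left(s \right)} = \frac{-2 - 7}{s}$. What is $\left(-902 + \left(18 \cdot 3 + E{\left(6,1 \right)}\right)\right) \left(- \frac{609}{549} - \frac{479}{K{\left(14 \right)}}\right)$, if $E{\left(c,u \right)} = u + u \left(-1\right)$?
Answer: $- \frac{346371536}{549} \approx -6.3091 \cdot 10^{5}$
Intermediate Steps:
$K{\left(s \right)} = - \frac{9}{s}$ ($K{\left(s \right)} = \frac{-2 - 7}{s} = - \frac{9}{s}$)
$E{\left(c,u \right)} = 0$ ($E{\left(c,u \right)} = u - u = 0$)
$\left(-902 + \left(18 \cdot 3 + E{\left(6,1 \right)}\right)\right) \left(- \frac{609}{549} - \frac{479}{K{\left(14 \right)}}\right) = \left(-902 + \left(18 \cdot 3 + 0\right)\right) \left(- \frac{609}{549} - \frac{479}{\left(-9\right) \frac{1}{14}}\right) = \left(-902 + \left(54 + 0\right)\right) \left(\left(-609\right) \frac{1}{549} - \frac{479}{\left(-9\right) \frac{1}{14}}\right) = \left(-902 + 54\right) \left(- \frac{203}{183} - \frac{479}{- \frac{9}{14}}\right) = - 848 \left(- \frac{203}{183} - - \frac{6706}{9}\right) = - 848 \left(- \frac{203}{183} + \frac{6706}{9}\right) = \left(-848\right) \frac{408457}{549} = - \frac{346371536}{549}$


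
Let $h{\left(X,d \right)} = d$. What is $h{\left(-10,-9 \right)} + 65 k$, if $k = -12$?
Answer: $-789$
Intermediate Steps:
$h{\left(-10,-9 \right)} + 65 k = -9 + 65 \left(-12\right) = -9 - 780 = -789$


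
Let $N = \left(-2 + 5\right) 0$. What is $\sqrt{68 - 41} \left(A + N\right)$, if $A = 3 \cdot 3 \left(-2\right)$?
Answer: $- 54 \sqrt{3} \approx -93.531$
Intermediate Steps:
$A = -18$ ($A = 9 \left(-2\right) = -18$)
$N = 0$ ($N = 3 \cdot 0 = 0$)
$\sqrt{68 - 41} \left(A + N\right) = \sqrt{68 - 41} \left(-18 + 0\right) = \sqrt{27} \left(-18\right) = 3 \sqrt{3} \left(-18\right) = - 54 \sqrt{3}$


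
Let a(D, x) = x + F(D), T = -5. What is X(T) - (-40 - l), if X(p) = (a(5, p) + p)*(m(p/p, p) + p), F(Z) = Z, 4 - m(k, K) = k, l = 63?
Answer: 113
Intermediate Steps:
m(k, K) = 4 - k
a(D, x) = D + x (a(D, x) = x + D = D + x)
X(p) = (3 + p)*(5 + 2*p) (X(p) = ((5 + p) + p)*((4 - p/p) + p) = (5 + 2*p)*((4 - 1*1) + p) = (5 + 2*p)*((4 - 1) + p) = (5 + 2*p)*(3 + p) = (3 + p)*(5 + 2*p))
X(T) - (-40 - l) = (15 + 2*(-5)² + 11*(-5)) - (-40 - 1*63) = (15 + 2*25 - 55) - (-40 - 63) = (15 + 50 - 55) - 1*(-103) = 10 + 103 = 113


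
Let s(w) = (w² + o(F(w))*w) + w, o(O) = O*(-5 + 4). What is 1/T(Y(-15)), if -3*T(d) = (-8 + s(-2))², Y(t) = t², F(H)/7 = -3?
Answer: -1/768 ≈ -0.0013021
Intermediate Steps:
F(H) = -21 (F(H) = 7*(-3) = -21)
o(O) = -O (o(O) = O*(-1) = -O)
s(w) = w² + 22*w (s(w) = (w² + (-1*(-21))*w) + w = (w² + 21*w) + w = w² + 22*w)
T(d) = -768 (T(d) = -(-8 - 2*(22 - 2))²/3 = -(-8 - 2*20)²/3 = -(-8 - 40)²/3 = -⅓*(-48)² = -⅓*2304 = -768)
1/T(Y(-15)) = 1/(-768) = -1/768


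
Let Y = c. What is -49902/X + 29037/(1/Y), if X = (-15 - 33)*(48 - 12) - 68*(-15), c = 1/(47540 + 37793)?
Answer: 713140927/10069294 ≈ 70.823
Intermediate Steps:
c = 1/85333 ≈ 1.1719e-5
Y = 1/85333 ≈ 1.1719e-5
X = -708 (X = -48*36 + 1020 = -1728 + 1020 = -708)
-49902/X + 29037/(1/Y) = -49902/(-708) + 29037/(1/(1/85333)) = -49902*(-1/708) + 29037/85333 = 8317/118 + 29037*(1/85333) = 8317/118 + 29037/85333 = 713140927/10069294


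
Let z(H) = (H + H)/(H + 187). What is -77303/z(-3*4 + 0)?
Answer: 13528025/24 ≈ 5.6367e+5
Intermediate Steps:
z(H) = 2*H/(187 + H) (z(H) = (2*H)/(187 + H) = 2*H/(187 + H))
-77303/z(-3*4 + 0) = -77303*(187 + (-3*4 + 0))/(2*(-3*4 + 0)) = -77303*(187 + (-12 + 0))/(2*(-12 + 0)) = -77303/(2*(-12)/(187 - 12)) = -77303/(2*(-12)/175) = -77303/(2*(-12)*(1/175)) = -77303/(-24/175) = -77303*(-175/24) = 13528025/24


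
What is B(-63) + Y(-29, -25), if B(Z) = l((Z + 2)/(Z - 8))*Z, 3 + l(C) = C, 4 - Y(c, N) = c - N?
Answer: 10144/71 ≈ 142.87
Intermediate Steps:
Y(c, N) = 4 + N - c (Y(c, N) = 4 - (c - N) = 4 + (N - c) = 4 + N - c)
l(C) = -3 + C
B(Z) = Z*(-3 + (2 + Z)/(-8 + Z)) (B(Z) = (-3 + (Z + 2)/(Z - 8))*Z = (-3 + (2 + Z)/(-8 + Z))*Z = Z*(-3 + (2 + Z)/(-8 + Z)))
B(-63) + Y(-29, -25) = 2*(-63)*(13 - 1*(-63))/(-8 - 63) + (4 - 25 - 1*(-29)) = 2*(-63)*(13 + 63)/(-71) + (4 - 25 + 29) = 2*(-63)*(-1/71)*76 + 8 = 9576/71 + 8 = 10144/71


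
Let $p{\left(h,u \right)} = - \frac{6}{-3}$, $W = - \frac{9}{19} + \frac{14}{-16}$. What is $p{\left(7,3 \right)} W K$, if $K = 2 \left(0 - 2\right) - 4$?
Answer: $\frac{410}{19} \approx 21.579$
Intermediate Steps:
$W = - \frac{205}{152}$ ($W = \left(-9\right) \frac{1}{19} + 14 \left(- \frac{1}{16}\right) = - \frac{9}{19} - \frac{7}{8} = - \frac{205}{152} \approx -1.3487$)
$p{\left(h,u \right)} = 2$ ($p{\left(h,u \right)} = \left(-6\right) \left(- \frac{1}{3}\right) = 2$)
$K = -8$ ($K = 2 \left(-2\right) - 4 = -4 - 4 = -8$)
$p{\left(7,3 \right)} W K = 2 \left(- \frac{205}{152}\right) \left(-8\right) = \left(- \frac{205}{76}\right) \left(-8\right) = \frac{410}{19}$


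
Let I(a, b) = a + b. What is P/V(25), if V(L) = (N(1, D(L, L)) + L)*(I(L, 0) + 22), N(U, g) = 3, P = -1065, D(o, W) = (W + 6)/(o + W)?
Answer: -1065/1316 ≈ -0.80927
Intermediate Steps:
D(o, W) = (6 + W)/(W + o)
V(L) = (3 + L)*(22 + L) (V(L) = (3 + L)*((L + 0) + 22) = (3 + L)*(L + 22) = (3 + L)*(22 + L))
P/V(25) = -1065/(66 + 25² + 25*25) = -1065/(66 + 625 + 625) = -1065/1316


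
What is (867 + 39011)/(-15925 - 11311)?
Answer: -19939/13618 ≈ -1.4642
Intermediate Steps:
(867 + 39011)/(-15925 - 11311) = 39878/(-27236) = 39878*(-1/27236) = -19939/13618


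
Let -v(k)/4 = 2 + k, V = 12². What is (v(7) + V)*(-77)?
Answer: -8316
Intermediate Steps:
V = 144
v(k) = -8 - 4*k (v(k) = -4*(2 + k) = -8 - 4*k)
(v(7) + V)*(-77) = ((-8 - 4*7) + 144)*(-77) = ((-8 - 28) + 144)*(-77) = (-36 + 144)*(-77) = 108*(-77) = -8316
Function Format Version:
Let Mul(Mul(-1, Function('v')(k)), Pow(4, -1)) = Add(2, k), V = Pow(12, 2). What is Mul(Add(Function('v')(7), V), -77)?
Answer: -8316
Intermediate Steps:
V = 144
Function('v')(k) = Add(-8, Mul(-4, k)) (Function('v')(k) = Mul(-4, Add(2, k)) = Add(-8, Mul(-4, k)))
Mul(Add(Function('v')(7), V), -77) = Mul(Add(Add(-8, Mul(-4, 7)), 144), -77) = Mul(Add(Add(-8, -28), 144), -77) = Mul(Add(-36, 144), -77) = Mul(108, -77) = -8316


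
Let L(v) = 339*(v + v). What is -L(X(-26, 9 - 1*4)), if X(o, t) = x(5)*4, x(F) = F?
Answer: -13560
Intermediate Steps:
X(o, t) = 20 (X(o, t) = 5*4 = 20)
L(v) = 678*v (L(v) = 339*(2*v) = 678*v)
-L(X(-26, 9 - 1*4)) = -678*20 = -1*13560 = -13560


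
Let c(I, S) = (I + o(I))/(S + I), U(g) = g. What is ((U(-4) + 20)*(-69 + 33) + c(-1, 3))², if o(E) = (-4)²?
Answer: 1292769/4 ≈ 3.2319e+5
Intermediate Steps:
o(E) = 16
c(I, S) = (16 + I)/(I + S) (c(I, S) = (I + 16)/(S + I) = (16 + I)/(I + S))
((U(-4) + 20)*(-69 + 33) + c(-1, 3))² = ((-4 + 20)*(-69 + 33) + (16 - 1)/(-1 + 3))² = (16*(-36) + 15/2)² = (-576 + (½)*15)² = (-576 + 15/2)² = (-1137/2)² = 1292769/4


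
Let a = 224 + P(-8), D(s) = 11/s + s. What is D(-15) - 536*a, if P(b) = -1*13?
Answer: -1696676/15 ≈ -1.1311e+5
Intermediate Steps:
P(b) = -13
D(s) = s + 11/s
a = 211 (a = 224 - 13 = 211)
D(-15) - 536*a = (-15 + 11/(-15)) - 113096 = (-15 + 11*(-1/15)) - 536*211 = (-15 - 11/15) - 113096 = -236/15 - 113096 = -1696676/15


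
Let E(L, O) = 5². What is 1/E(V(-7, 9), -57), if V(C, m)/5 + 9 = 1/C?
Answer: 1/25 ≈ 0.040000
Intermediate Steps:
V(C, m) = -45 + 5/C
E(L, O) = 25
1/E(V(-7, 9), -57) = 1/25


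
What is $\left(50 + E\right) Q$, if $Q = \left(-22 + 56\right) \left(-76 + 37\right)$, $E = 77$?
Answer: $-168402$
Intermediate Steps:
$Q = -1326$ ($Q = 34 \left(-39\right) = -1326$)
$\left(50 + E\right) Q = \left(50 + 77\right) \left(-1326\right) = 127 \left(-1326\right) = -168402$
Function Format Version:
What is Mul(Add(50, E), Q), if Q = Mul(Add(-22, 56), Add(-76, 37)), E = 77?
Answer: -168402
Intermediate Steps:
Q = -1326 (Q = Mul(34, -39) = -1326)
Mul(Add(50, E), Q) = Mul(Add(50, 77), -1326) = Mul(127, -1326) = -168402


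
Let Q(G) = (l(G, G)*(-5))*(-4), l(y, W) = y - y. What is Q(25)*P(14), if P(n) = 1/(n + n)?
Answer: 0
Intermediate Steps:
l(y, W) = 0
Q(G) = 0 (Q(G) = (0*(-5))*(-4) = 0*(-4) = 0)
P(n) = 1/(2*n)
Q(25)*P(14) = 0*((½)/14) = 0*((½)*(1/14)) = 0*(1/28) = 0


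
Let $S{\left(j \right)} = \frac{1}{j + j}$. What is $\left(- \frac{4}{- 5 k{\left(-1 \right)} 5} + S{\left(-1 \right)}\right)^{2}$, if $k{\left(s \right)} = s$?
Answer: $\frac{1089}{2500} \approx 0.4356$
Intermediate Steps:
$S{\left(j \right)} = \frac{1}{2 j}$
$\left(- \frac{4}{- 5 k{\left(-1 \right)} 5} + S{\left(-1 \right)}\right)^{2} = \left(- \frac{4}{\left(-5\right) \left(-1\right) 5} + \frac{1}{2 \left(-1\right)}\right)^{2} = \left(- \frac{4}{5 \cdot 5} + \frac{1}{2} \left(-1\right)\right)^{2} = \left(- \frac{4}{25} - \frac{1}{2}\right)^{2} = \left(- \frac{33}{50}\right)^{2} = \frac{1089}{2500}$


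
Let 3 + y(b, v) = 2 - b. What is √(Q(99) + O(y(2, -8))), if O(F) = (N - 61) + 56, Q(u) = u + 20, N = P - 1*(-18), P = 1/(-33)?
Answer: √143715/33 ≈ 11.488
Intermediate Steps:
P = -1/33 ≈ -0.030303
y(b, v) = -1 - b (y(b, v) = -3 + (2 - b) = -1 - b)
N = 593/33 (N = -1/33 - 1*(-18) = -1/33 + 18 = 593/33 ≈ 17.970)
Q(u) = 20 + u
O(F) = 428/33 (O(F) = (593/33 - 61) + 56 = -1420/33 + 56 = 428/33)
√(Q(99) + O(y(2, -8))) = √((20 + 99) + 428/33) = √(119 + 428/33) = √(4355/33) = √143715/33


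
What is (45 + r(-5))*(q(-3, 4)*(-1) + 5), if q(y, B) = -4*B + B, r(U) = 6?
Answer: 867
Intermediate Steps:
q(y, B) = -3*B
(45 + r(-5))*(q(-3, 4)*(-1) + 5) = (45 + 6)*(-3*4*(-1) + 5) = 51*(-12*(-1) + 5) = 51*(12 + 5) = 51*17 = 867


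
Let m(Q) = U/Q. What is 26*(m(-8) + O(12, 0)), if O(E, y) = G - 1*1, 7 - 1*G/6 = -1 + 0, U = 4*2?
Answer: 1196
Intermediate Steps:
U = 8
G = 48 (G = 42 - 6*(-1 + 0) = 42 - 6*(-1) = 42 + 6 = 48)
O(E, y) = 47 (O(E, y) = 48 - 1*1 = 48 - 1 = 47)
m(Q) = 8/Q
26*(m(-8) + O(12, 0)) = 26*(8/(-8) + 47) = 26*(8*(-⅛) + 47) = 26*(-1 + 47) = 26*46 = 1196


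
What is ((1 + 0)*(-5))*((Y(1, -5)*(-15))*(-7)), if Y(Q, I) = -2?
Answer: 1050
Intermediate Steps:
((1 + 0)*(-5))*((Y(1, -5)*(-15))*(-7)) = ((1 + 0)*(-5))*(-2*(-15)*(-7)) = (1*(-5))*(30*(-7)) = -5*(-210) = 1050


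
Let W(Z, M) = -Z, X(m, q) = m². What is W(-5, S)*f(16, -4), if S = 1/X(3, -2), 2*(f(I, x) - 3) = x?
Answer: 5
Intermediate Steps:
f(I, x) = 3 + x/2
S = ⅑ (S = 1/3² = 1/9 = 1*(⅑) = ⅑ ≈ 0.11111)
W(-5, S)*f(16, -4) = (-1*(-5))*(3 + (½)*(-4)) = 5*(3 - 2) = 5*1 = 5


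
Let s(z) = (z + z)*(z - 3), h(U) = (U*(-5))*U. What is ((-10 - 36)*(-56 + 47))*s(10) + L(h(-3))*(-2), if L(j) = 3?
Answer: 57954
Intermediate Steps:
h(U) = -5*U² (h(U) = (-5*U)*U = -5*U²)
s(z) = 2*z*(-3 + z) (s(z) = (2*z)*(-3 + z) = 2*z*(-3 + z))
((-10 - 36)*(-56 + 47))*s(10) + L(h(-3))*(-2) = ((-10 - 36)*(-56 + 47))*(2*10*(-3 + 10)) + 3*(-2) = (-46*(-9))*(2*10*7) - 6 = 414*140 - 6 = 57960 - 6 = 57954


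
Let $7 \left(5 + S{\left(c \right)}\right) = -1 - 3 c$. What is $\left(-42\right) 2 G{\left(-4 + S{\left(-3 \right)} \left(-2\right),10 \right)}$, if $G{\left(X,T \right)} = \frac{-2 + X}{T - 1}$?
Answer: $-16$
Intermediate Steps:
$S{\left(c \right)} = - \frac{36}{7} - \frac{3 c}{7}$ ($S{\left(c \right)} = -5 + \frac{-1 - 3 c}{7} = -5 - \left(\frac{1}{7} + \frac{3 c}{7}\right) = - \frac{36}{7} - \frac{3 c}{7}$)
$G{\left(X,T \right)} = \frac{-2 + X}{-1 + T}$
$\left(-42\right) 2 G{\left(-4 + S{\left(-3 \right)} \left(-2\right),10 \right)} = \left(-42\right) 2 \frac{-2 - \left(4 - \left(- \frac{36}{7} - - \frac{9}{7}\right) \left(-2\right)\right)}{-1 + 10} = - 84 \frac{-2 - \left(4 - \left(- \frac{36}{7} + \frac{9}{7}\right) \left(-2\right)\right)}{9} = - 84 \frac{-2 - - \frac{26}{7}}{9} = - 84 \frac{-2 + \left(-4 + \frac{54}{7}\right)}{9} = - 84 \frac{-2 + \frac{26}{7}}{9} = - 84 \cdot \frac{1}{9} \cdot \frac{12}{7} = \left(-84\right) \frac{4}{21} = -16$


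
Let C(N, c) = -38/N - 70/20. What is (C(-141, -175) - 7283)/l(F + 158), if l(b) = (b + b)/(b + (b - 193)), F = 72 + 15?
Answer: -4151367/940 ≈ -4416.3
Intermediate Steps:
C(N, c) = -7/2 - 38/N (C(N, c) = -38/N - 70*1/20 = -38/N - 7/2 = -7/2 - 38/N)
F = 87
l(b) = 2*b/(-193 + 2*b) (l(b) = (2*b)/(b + (-193 + b)) = (2*b)/(-193 + 2*b) = 2*b/(-193 + 2*b))
(C(-141, -175) - 7283)/l(F + 158) = ((-7/2 - 38/(-141)) - 7283)/((2*(87 + 158)/(-193 + 2*(87 + 158)))) = ((-7/2 - 38*(-1/141)) - 7283)/((2*245/(-193 + 2*245))) = ((-7/2 + 38/141) - 7283)/((2*245/(-193 + 490))) = (-911/282 - 7283)/((2*245/297)) = -2054717/(282*(2*245*(1/297))) = -2054717/(282*490/297) = -2054717/282*297/490 = -4151367/940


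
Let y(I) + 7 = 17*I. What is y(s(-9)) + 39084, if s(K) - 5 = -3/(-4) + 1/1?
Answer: 156767/4 ≈ 39192.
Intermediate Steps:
s(K) = 27/4 (s(K) = 5 + (-3/(-4) + 1/1) = 5 + (-3*(-¼) + 1*1) = 5 + (¾ + 1) = 5 + 7/4 = 27/4)
y(I) = -7 + 17*I
y(s(-9)) + 39084 = (-7 + 17*(27/4)) + 39084 = (-7 + 459/4) + 39084 = 431/4 + 39084 = 156767/4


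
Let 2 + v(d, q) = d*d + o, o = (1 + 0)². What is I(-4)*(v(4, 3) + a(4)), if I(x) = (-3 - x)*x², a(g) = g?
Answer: 304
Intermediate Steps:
o = 1 (o = 1² = 1)
v(d, q) = -1 + d² (v(d, q) = -2 + (d*d + 1) = -2 + (d² + 1) = -2 + (1 + d²) = -1 + d²)
I(x) = x²*(-3 - x)
I(-4)*(v(4, 3) + a(4)) = ((-4)²*(-3 - 1*(-4)))*((-1 + 4²) + 4) = (16*(-3 + 4))*((-1 + 16) + 4) = (16*1)*(15 + 4) = 16*19 = 304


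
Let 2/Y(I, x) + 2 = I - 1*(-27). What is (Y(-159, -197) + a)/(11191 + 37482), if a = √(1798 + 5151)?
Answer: -1/3261091 + √6949/48673 ≈ 0.0017124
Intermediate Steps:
Y(I, x) = 2/(25 + I) (Y(I, x) = 2/(-2 + (I - 1*(-27))) = 2/(-2 + (I + 27)) = 2/(-2 + (27 + I)) = 2/(25 + I))
a = √6949 ≈ 83.361
(Y(-159, -197) + a)/(11191 + 37482) = (2/(25 - 159) + √6949)/(11191 + 37482) = (2/(-134) + √6949)/48673 = (2*(-1/134) + √6949)*(1/48673) = (-1/67 + √6949)*(1/48673) = -1/3261091 + √6949/48673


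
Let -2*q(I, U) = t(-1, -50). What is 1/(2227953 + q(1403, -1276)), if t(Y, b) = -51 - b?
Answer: 2/4455907 ≈ 4.4884e-7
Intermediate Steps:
q(I, U) = ½ (q(I, U) = -(-51 - 1*(-50))/2 = -(-51 + 50)/2 = -½*(-1) = ½)
1/(2227953 + q(1403, -1276)) = 1/(2227953 + ½) = 1/(4455907/2) = 2/4455907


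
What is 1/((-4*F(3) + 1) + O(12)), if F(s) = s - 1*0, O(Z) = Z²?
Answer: 1/133 ≈ 0.0075188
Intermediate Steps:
F(s) = s (F(s) = s + 0 = s)
1/((-4*F(3) + 1) + O(12)) = 1/((-4*3 + 1) + 12²) = 1/((-12 + 1) + 144) = 1/(-11 + 144) = 1/133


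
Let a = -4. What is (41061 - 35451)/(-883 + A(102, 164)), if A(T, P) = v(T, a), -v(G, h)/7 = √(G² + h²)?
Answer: -1651210/89703 + 26180*√2605/89703 ≈ -3.5116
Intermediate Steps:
v(G, h) = -7*√(G² + h²)
A(T, P) = -7*√(16 + T²) (A(T, P) = -7*√(T² + (-4)²) = -7*√(T² + 16) = -7*√(16 + T²))
(41061 - 35451)/(-883 + A(102, 164)) = (41061 - 35451)/(-883 - 7*√(16 + 102²)) = 5610/(-883 - 7*√(16 + 10404)) = 5610/(-883 - 14*√2605)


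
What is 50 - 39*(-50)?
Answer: 2000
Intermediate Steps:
50 - 39*(-50) = 50 + 1950 = 2000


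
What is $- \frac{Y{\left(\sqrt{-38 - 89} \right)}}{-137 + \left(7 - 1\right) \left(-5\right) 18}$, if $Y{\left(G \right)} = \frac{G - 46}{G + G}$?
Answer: $\frac{1}{1354} + \frac{23 i \sqrt{127}}{85979} \approx 0.00073855 + 0.0030147 i$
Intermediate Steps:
$Y{\left(G \right)} = \frac{-46 + G}{2 G}$
$- \frac{Y{\left(\sqrt{-38 - 89} \right)}}{-137 + \left(7 - 1\right) \left(-5\right) 18} = - \frac{\frac{1}{2} \frac{1}{\sqrt{-38 - 89}} \left(-46 + \sqrt{-38 - 89}\right)}{-137 + \left(7 - 1\right) \left(-5\right) 18} = - \frac{\frac{1}{2} \frac{1}{\sqrt{-127}} \left(-46 + \sqrt{-127}\right)}{-137 + 6 \left(-5\right) 18} = - \frac{\frac{1}{2} \frac{1}{i \sqrt{127}} \left(-46 + i \sqrt{127}\right)}{-137 - 540} = - \frac{\frac{1}{2} \left(- \frac{i \sqrt{127}}{127}\right) \left(-46 + i \sqrt{127}\right)}{-137 - 540} = - \frac{\left(- \frac{1}{254}\right) i \sqrt{127} \left(-46 + i \sqrt{127}\right)}{-677} = - \frac{- \frac{i \sqrt{127} \left(-46 + i \sqrt{127}\right)}{254} \left(-1\right)}{677} = - \frac{i \sqrt{127} \left(-46 + i \sqrt{127}\right)}{171958}$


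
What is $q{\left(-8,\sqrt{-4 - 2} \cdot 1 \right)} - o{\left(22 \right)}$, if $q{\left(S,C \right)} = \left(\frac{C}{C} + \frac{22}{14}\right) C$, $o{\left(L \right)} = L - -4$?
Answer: $-26 + \frac{18 i \sqrt{6}}{7} \approx -26.0 + 6.2987 i$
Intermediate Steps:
$o{\left(L \right)} = 4 + L$ ($o{\left(L \right)} = L + 4 = 4 + L$)
$q{\left(S,C \right)} = \frac{18 C}{7}$ ($q{\left(S,C \right)} = \left(1 + 22 \cdot \frac{1}{14}\right) C = \left(1 + \frac{11}{7}\right) C = \frac{18 C}{7}$)
$q{\left(-8,\sqrt{-4 - 2} \cdot 1 \right)} - o{\left(22 \right)} = \frac{18 \sqrt{-4 - 2} \cdot 1}{7} - \left(4 + 22\right) = \frac{18 \sqrt{-6} \cdot 1}{7} - 26 = \frac{18 i \sqrt{6} \cdot 1}{7} - 26 = \frac{18 i \sqrt{6}}{7} - 26 = -26 + \frac{18 i \sqrt{6}}{7}$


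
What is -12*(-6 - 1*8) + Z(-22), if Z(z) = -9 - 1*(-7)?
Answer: 166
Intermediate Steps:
Z(z) = -2 (Z(z) = -9 + 7 = -2)
-12*(-6 - 1*8) + Z(-22) = -12*(-6 - 1*8) - 2 = -12*(-6 - 8) - 2 = -12*(-14) - 2 = 168 - 2 = 166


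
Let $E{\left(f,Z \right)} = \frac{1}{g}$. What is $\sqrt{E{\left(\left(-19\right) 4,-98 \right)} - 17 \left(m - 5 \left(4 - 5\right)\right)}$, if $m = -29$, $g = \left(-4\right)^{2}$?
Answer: $\frac{\sqrt{6529}}{4} \approx 20.201$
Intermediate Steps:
$g = 16$
$E{\left(f,Z \right)} = \frac{1}{16}$
$\sqrt{E{\left(\left(-19\right) 4,-98 \right)} - 17 \left(m - 5 \left(4 - 5\right)\right)} = \sqrt{\frac{1}{16} - 17 \left(-29 - 5 \left(4 - 5\right)\right)} = \sqrt{\frac{1}{16} - 17 \left(-29 - -5\right)} = \sqrt{\frac{1}{16} - 17 \left(-29 + 5\right)} = \sqrt{\frac{1}{16} - -408} = \sqrt{\frac{1}{16} + 408} = \sqrt{\frac{6529}{16}} = \frac{\sqrt{6529}}{4}$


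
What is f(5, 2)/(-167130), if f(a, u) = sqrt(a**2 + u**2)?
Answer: -sqrt(29)/167130 ≈ -3.2221e-5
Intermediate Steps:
f(5, 2)/(-167130) = sqrt(5**2 + 2**2)/(-167130) = sqrt(25 + 4)*(-1/167130) = sqrt(29)*(-1/167130) = -sqrt(29)/167130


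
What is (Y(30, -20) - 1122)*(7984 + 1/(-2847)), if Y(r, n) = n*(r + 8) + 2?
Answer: -42733240360/2847 ≈ -1.5010e+7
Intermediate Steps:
Y(r, n) = 2 + n*(8 + r) (Y(r, n) = n*(8 + r) + 2 = 2 + n*(8 + r))
(Y(30, -20) - 1122)*(7984 + 1/(-2847)) = ((2 + 8*(-20) - 20*30) - 1122)*(7984 + 1/(-2847)) = ((2 - 160 - 600) - 1122)*(7984 - 1/2847) = (-758 - 1122)*(22730447/2847) = -1880*22730447/2847 = -42733240360/2847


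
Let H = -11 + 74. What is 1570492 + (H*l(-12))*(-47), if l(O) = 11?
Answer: 1537921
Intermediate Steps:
H = 63
1570492 + (H*l(-12))*(-47) = 1570492 + (63*11)*(-47) = 1570492 + 693*(-47) = 1570492 - 32571 = 1537921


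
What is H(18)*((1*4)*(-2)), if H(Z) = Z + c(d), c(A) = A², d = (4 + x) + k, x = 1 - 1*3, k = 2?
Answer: -272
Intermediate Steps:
x = -2 (x = 1 - 3 = -2)
d = 4 (d = (4 - 2) + 2 = 2 + 2 = 4)
H(Z) = 16 + Z (H(Z) = Z + 4² = Z + 16 = 16 + Z)
H(18)*((1*4)*(-2)) = (16 + 18)*((1*4)*(-2)) = 34*(4*(-2)) = 34*(-8) = -272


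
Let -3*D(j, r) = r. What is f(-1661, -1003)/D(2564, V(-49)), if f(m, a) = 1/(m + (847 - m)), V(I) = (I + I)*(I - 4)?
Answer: -3/4399318 ≈ -6.8192e-7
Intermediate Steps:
V(I) = 2*I*(-4 + I) (V(I) = (2*I)*(-4 + I) = 2*I*(-4 + I))
D(j, r) = -r/3
f(m, a) = 1/847
f(-1661, -1003)/D(2564, V(-49)) = 1/(847*((-2*(-49)*(-4 - 49)/3))) = 1/(847*((-2*(-49)*(-53)/3))) = 1/(847*((-⅓*5194))) = 1/(847*(-5194/3)) = (1/847)*(-3/5194) = -3/4399318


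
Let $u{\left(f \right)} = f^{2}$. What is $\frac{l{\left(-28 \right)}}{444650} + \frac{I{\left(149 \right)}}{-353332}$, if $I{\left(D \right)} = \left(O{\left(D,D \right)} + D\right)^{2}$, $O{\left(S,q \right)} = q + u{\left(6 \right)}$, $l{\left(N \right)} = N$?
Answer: $- \frac{6201658587}{19638634225} \approx -0.31579$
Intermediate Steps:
$O{\left(S,q \right)} = 36 + q$ ($O{\left(S,q \right)} = q + 6^{2} = q + 36 = 36 + q$)
$I{\left(D \right)} = \left(36 + 2 D\right)^{2}$ ($I{\left(D \right)} = \left(\left(36 + D\right) + D\right)^{2} = \left(36 + 2 D\right)^{2}$)
$\frac{l{\left(-28 \right)}}{444650} + \frac{I{\left(149 \right)}}{-353332} = - \frac{28}{444650} + \frac{4 \left(18 + 149\right)^{2}}{-353332} = \left(-28\right) \frac{1}{444650} + 4 \cdot 167^{2} \left(- \frac{1}{353332}\right) = - \frac{14}{222325} + 4 \cdot 27889 \left(- \frac{1}{353332}\right) = - \frac{14}{222325} + 111556 \left(- \frac{1}{353332}\right) = - \frac{14}{222325} - \frac{27889}{88333} = - \frac{6201658587}{19638634225}$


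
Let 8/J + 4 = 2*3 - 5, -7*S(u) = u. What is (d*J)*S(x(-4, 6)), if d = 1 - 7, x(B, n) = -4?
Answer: 64/7 ≈ 9.1429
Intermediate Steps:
S(u) = -u/7
d = -6
J = -8/3 (J = 8/(-4 + (2*3 - 5)) = 8/(-4 + (6 - 5)) = 8/(-4 + 1) = 8/(-3) = 8*(-⅓) = -8/3 ≈ -2.6667)
(d*J)*S(x(-4, 6)) = (-6*(-8/3))*(-⅐*(-4)) = 16*(4/7) = 64/7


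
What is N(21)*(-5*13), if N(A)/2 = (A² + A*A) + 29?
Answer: -118430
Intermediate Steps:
N(A) = 58 + 4*A² (N(A) = 2*((A² + A*A) + 29) = 2*((A² + A²) + 29) = 2*(2*A² + 29) = 2*(29 + 2*A²) = 58 + 4*A²)
N(21)*(-5*13) = (58 + 4*21²)*(-5*13) = (58 + 4*441)*(-65) = (58 + 1764)*(-65) = 1822*(-65) = -118430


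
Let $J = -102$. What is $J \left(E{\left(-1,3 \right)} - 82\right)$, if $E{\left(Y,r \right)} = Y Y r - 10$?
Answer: $9078$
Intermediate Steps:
$E{\left(Y,r \right)} = -10 + r Y^{2}$ ($E{\left(Y,r \right)} = Y^{2} r - 10 = r Y^{2} - 10 = -10 + r Y^{2}$)
$J \left(E{\left(-1,3 \right)} - 82\right) = - 102 \left(\left(-10 + 3 \left(-1\right)^{2}\right) - 82\right) = - 102 \left(\left(-10 + 3 \cdot 1\right) - 82\right) = - 102 \left(\left(-10 + 3\right) - 82\right) = - 102 \left(-7 - 82\right) = \left(-102\right) \left(-89\right) = 9078$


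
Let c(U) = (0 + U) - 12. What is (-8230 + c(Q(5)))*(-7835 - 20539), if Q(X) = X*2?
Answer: 233574768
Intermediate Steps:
Q(X) = 2*X
c(U) = -12 + U (c(U) = U - 12 = -12 + U)
(-8230 + c(Q(5)))*(-7835 - 20539) = (-8230 + (-12 + 2*5))*(-7835 - 20539) = (-8230 + (-12 + 10))*(-28374) = (-8230 - 2)*(-28374) = -8232*(-28374) = 233574768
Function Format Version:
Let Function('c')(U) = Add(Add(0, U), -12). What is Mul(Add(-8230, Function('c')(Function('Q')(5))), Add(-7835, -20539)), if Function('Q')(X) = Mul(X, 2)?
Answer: 233574768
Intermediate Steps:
Function('Q')(X) = Mul(2, X)
Function('c')(U) = Add(-12, U) (Function('c')(U) = Add(U, -12) = Add(-12, U))
Mul(Add(-8230, Function('c')(Function('Q')(5))), Add(-7835, -20539)) = Mul(Add(-8230, Add(-12, Mul(2, 5))), Add(-7835, -20539)) = Mul(Add(-8230, Add(-12, 10)), -28374) = Mul(Add(-8230, -2), -28374) = Mul(-8232, -28374) = 233574768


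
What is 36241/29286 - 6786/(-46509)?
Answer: 628089155/454020858 ≈ 1.3834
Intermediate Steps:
36241/29286 - 6786/(-46509) = 36241*(1/29286) - 6786*(-1/46509) = 36241/29286 + 2262/15503 = 628089155/454020858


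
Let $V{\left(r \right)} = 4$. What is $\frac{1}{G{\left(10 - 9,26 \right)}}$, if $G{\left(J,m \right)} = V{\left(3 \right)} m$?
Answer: $\frac{1}{104} \approx 0.0096154$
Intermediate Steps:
$G{\left(J,m \right)} = 4 m$
$\frac{1}{G{\left(10 - 9,26 \right)}} = \frac{1}{4 \cdot 26} = \frac{1}{104}$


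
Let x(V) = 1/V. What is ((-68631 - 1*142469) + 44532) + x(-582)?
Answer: -96942577/582 ≈ -1.6657e+5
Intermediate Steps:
((-68631 - 1*142469) + 44532) + x(-582) = ((-68631 - 1*142469) + 44532) + 1/(-582) = ((-68631 - 142469) + 44532) - 1/582 = (-211100 + 44532) - 1/582 = -166568 - 1/582 = -96942577/582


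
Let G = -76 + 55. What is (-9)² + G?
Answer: 60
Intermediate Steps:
G = -21
(-9)² + G = (-9)² - 21 = 81 - 21 = 60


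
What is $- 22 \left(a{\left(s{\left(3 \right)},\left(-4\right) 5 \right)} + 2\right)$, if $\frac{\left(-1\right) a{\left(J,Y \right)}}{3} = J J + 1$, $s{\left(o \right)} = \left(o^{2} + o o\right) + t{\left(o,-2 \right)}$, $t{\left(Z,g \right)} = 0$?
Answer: $21406$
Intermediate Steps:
$s{\left(o \right)} = 2 o^{2}$ ($s{\left(o \right)} = \left(o^{2} + o o\right) + 0 = \left(o^{2} + o^{2}\right) + 0 = 2 o^{2} + 0 = 2 o^{2}$)
$a{\left(J,Y \right)} = -3 - 3 J^{2}$ ($a{\left(J,Y \right)} = - 3 \left(J J + 1\right) = - 3 \left(J^{2} + 1\right) = - 3 \left(1 + J^{2}\right) = -3 - 3 J^{2}$)
$- 22 \left(a{\left(s{\left(3 \right)},\left(-4\right) 5 \right)} + 2\right) = - 22 \left(\left(-3 - 3 \left(2 \cdot 3^{2}\right)^{2}\right) + 2\right) = - 22 \left(\left(-3 - 3 \left(2 \cdot 9\right)^{2}\right) + 2\right) = - 22 \left(\left(-3 - 3 \cdot 18^{2}\right) + 2\right) = - 22 \left(\left(-3 - 972\right) + 2\right) = - 22 \left(-975 + 2\right) = \left(-22\right) \left(-973\right) = 21406$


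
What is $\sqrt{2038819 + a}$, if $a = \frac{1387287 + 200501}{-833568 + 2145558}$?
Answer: $\frac{\sqrt{877364359372825005}}{655995} \approx 1427.9$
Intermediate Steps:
$a = \frac{793894}{655995}$ ($a = \frac{1587788}{1311990} = 1587788 \cdot \frac{1}{1311990} = \frac{793894}{655995} \approx 1.2102$)
$\sqrt{2038819 + a} = \sqrt{2038819 + \frac{793894}{655995}} = \sqrt{\frac{1337455863799}{655995}} = \frac{\sqrt{877364359372825005}}{655995}$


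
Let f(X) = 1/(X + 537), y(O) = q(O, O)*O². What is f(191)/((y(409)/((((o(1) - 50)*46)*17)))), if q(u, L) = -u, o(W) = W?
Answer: 2737/3557732308 ≈ 7.6931e-7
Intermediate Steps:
y(O) = -O³ (y(O) = (-O)*O² = -O³)
f(X) = 1/(537 + X)
f(191)/((y(409)/((((o(1) - 50)*46)*17)))) = 1/((537 + 191)*(((-1*409³)/((((1 - 50)*46)*17))))) = 1/(728*(((-1*68417929)/((-49*46*17))))) = 1/(728*((-68417929/((-2254*17))))) = 1/(728*((-68417929/(-38318)))) = 1/(728*((-68417929*(-1/38318)))) = 1/(728*(68417929/38318)) = (1/728)*(38318/68417929) = 2737/3557732308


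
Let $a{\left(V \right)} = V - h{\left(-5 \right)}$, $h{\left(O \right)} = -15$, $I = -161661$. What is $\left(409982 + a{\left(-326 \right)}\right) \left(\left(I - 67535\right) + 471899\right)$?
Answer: $99428380713$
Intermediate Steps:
$a{\left(V \right)} = 15 + V$ ($a{\left(V \right)} = V - -15 = V + 15 = 15 + V$)
$\left(409982 + a{\left(-326 \right)}\right) \left(\left(I - 67535\right) + 471899\right) = \left(409982 + \left(15 - 326\right)\right) \left(\left(-161661 - 67535\right) + 471899\right) = \left(409982 - 311\right) \left(\left(-161661 - 67535\right) + 471899\right) = 409671 \left(-229196 + 471899\right) = 409671 \cdot 242703 = 99428380713$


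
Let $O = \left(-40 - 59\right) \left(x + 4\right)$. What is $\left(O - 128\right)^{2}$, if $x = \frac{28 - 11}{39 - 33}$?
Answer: $\frac{2588881}{4} \approx 6.4722 \cdot 10^{5}$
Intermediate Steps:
$x = \frac{17}{6} \approx 2.8333$
$O = - \frac{1353}{2}$ ($O = \left(-40 - 59\right) \left(\frac{17}{6} + 4\right) = \left(-99\right) \frac{41}{6} = - \frac{1353}{2} \approx -676.5$)
$\left(O - 128\right)^{2} = \left(- \frac{1353}{2} - 128\right)^{2} = \left(- \frac{1609}{2}\right)^{2} = \frac{2588881}{4}$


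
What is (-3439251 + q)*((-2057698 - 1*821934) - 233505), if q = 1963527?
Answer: 4594130986188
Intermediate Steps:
(-3439251 + q)*((-2057698 - 1*821934) - 233505) = (-3439251 + 1963527)*((-2057698 - 1*821934) - 233505) = -1475724*((-2057698 - 821934) - 233505) = -1475724*(-2879632 - 233505) = -1475724*(-3113137) = 4594130986188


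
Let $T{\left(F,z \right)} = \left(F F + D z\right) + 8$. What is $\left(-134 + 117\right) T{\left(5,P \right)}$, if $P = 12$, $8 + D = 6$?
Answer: $-153$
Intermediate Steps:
$D = -2$ ($D = -8 + 6 = -2$)
$T{\left(F,z \right)} = 8 + F^{2} - 2 z$ ($T{\left(F,z \right)} = \left(F F - 2 z\right) + 8 = \left(F^{2} - 2 z\right) + 8 = 8 + F^{2} - 2 z$)
$\left(-134 + 117\right) T{\left(5,P \right)} = \left(-134 + 117\right) \left(8 + 5^{2} - 24\right) = - 17 \left(8 + 25 - 24\right) = \left(-17\right) 9 = -153$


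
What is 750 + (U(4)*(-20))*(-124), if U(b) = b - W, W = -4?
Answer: 20590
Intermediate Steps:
U(b) = 4 + b (U(b) = b - 1*(-4) = b + 4 = 4 + b)
750 + (U(4)*(-20))*(-124) = 750 + ((4 + 4)*(-20))*(-124) = 750 + (8*(-20))*(-124) = 750 - 160*(-124) = 750 + 19840 = 20590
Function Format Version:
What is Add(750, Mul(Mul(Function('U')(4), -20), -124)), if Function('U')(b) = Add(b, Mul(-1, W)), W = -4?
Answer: 20590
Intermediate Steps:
Function('U')(b) = Add(4, b) (Function('U')(b) = Add(b, Mul(-1, -4)) = Add(b, 4) = Add(4, b))
Add(750, Mul(Mul(Function('U')(4), -20), -124)) = Add(750, Mul(Mul(Add(4, 4), -20), -124)) = Add(750, Mul(Mul(8, -20), -124)) = Add(750, Mul(-160, -124)) = Add(750, 19840) = 20590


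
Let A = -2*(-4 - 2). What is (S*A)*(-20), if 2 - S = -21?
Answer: -5520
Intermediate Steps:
A = 12 (A = -2*(-6) = 12)
S = 23 (S = 2 - 1*(-21) = 2 + 21 = 23)
(S*A)*(-20) = (23*12)*(-20) = 276*(-20) = -5520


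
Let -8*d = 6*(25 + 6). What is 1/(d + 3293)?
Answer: 4/13079 ≈ 0.00030583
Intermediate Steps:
d = -93/4 (d = -3*(25 + 6)/4 = -3*31/4 = -⅛*186 = -93/4 ≈ -23.250)
1/(d + 3293) = 1/(-93/4 + 3293) = 1/(13079/4) = 4/13079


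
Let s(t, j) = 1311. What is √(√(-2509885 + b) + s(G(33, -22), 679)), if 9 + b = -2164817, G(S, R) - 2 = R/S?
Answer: √(1311 + I*√4674711) ≈ 43.815 + 24.673*I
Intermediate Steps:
G(S, R) = 2 + R/S
b = -2164826 (b = -9 - 2164817 = -2164826)
√(√(-2509885 + b) + s(G(33, -22), 679)) = √(√(-2509885 - 2164826) + 1311) = √(√(-4674711) + 1311) = √(I*√4674711 + 1311) = √(1311 + I*√4674711)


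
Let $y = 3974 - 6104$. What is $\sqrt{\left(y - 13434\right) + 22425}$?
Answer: $\sqrt{6861} \approx 82.831$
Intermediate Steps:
$y = -2130$ ($y = 3974 - 6104 = -2130$)
$\sqrt{\left(y - 13434\right) + 22425} = \sqrt{\left(-2130 - 13434\right) + 22425} = \sqrt{-15564 + 22425} = \sqrt{6861}$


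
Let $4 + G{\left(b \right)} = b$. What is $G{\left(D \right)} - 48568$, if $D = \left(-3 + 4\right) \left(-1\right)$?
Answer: $-48573$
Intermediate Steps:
$D = -1$ ($D = 1 \left(-1\right) = -1$)
$G{\left(b \right)} = -4 + b$
$G{\left(D \right)} - 48568 = \left(-4 - 1\right) - 48568 = -5 - 48568 = -48573$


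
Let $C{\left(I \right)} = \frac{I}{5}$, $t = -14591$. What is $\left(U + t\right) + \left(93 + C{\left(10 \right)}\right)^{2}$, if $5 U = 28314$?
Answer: $\frac{484}{5} \approx 96.8$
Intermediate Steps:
$U = \frac{28314}{5}$ ($U = \frac{1}{5} \cdot 28314 = \frac{28314}{5} \approx 5662.8$)
$C{\left(I \right)} = \frac{I}{5}$ ($C{\left(I \right)} = I \frac{1}{5} = \frac{I}{5}$)
$\left(U + t\right) + \left(93 + C{\left(10 \right)}\right)^{2} = \left(\frac{28314}{5} - 14591\right) + \left(93 + \frac{1}{5} \cdot 10\right)^{2} = - \frac{44641}{5} + \left(93 + 2\right)^{2} = - \frac{44641}{5} + 95^{2} = - \frac{44641}{5} + 9025 = \frac{484}{5}$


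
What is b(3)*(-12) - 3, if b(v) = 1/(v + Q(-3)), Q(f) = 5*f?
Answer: -2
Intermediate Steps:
b(v) = 1/(-15 + v) (b(v) = 1/(v + 5*(-3)) = 1/(v - 15) = 1/(-15 + v))
b(3)*(-12) - 3 = -12/(-15 + 3) - 3 = -12/(-12) - 3 = -1/12*(-12) - 3 = 1 - 3 = -2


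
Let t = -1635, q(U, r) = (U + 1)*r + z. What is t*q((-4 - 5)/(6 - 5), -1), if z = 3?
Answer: -17985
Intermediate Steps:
q(U, r) = 3 + r*(1 + U) (q(U, r) = (U + 1)*r + 3 = (1 + U)*r + 3 = r*(1 + U) + 3 = 3 + r*(1 + U))
t*q((-4 - 5)/(6 - 5), -1) = -1635*(3 - 1 + ((-4 - 5)/(6 - 5))*(-1)) = -1635*(3 - 1 - 9/1*(-1)) = -1635*(3 - 1 - 9*1*(-1)) = -1635*(3 - 1 - 9*(-1)) = -1635*(3 - 1 + 9) = -1635*11 = -17985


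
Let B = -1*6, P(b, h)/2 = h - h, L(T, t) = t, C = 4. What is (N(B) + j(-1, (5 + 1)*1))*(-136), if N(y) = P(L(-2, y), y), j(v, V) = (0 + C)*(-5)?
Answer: 2720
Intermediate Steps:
j(v, V) = -20 (j(v, V) = (0 + 4)*(-5) = 4*(-5) = -20)
P(b, h) = 0 (P(b, h) = 2*(h - h) = 2*0 = 0)
B = -6
N(y) = 0
(N(B) + j(-1, (5 + 1)*1))*(-136) = (0 - 20)*(-136) = -20*(-136) = 2720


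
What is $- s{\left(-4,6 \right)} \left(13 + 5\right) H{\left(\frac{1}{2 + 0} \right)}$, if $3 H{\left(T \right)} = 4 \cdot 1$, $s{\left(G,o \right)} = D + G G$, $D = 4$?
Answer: $-480$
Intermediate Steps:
$s{\left(G,o \right)} = 4 + G^{2}$ ($s{\left(G,o \right)} = 4 + G G = 4 + G^{2}$)
$H{\left(T \right)} = \frac{4}{3}$ ($H{\left(T \right)} = \frac{4 \cdot 1}{3} = \frac{1}{3} \cdot 4 = \frac{4}{3}$)
$- s{\left(-4,6 \right)} \left(13 + 5\right) H{\left(\frac{1}{2 + 0} \right)} = - \frac{\left(4 + \left(-4\right)^{2}\right) \left(13 + 5\right) 4}{3} = - \frac{\left(4 + 16\right) 18 \cdot 4}{3} = - \frac{20 \cdot 18 \cdot 4}{3} = - \frac{360 \cdot 4}{3} = \left(-1\right) 480 = -480$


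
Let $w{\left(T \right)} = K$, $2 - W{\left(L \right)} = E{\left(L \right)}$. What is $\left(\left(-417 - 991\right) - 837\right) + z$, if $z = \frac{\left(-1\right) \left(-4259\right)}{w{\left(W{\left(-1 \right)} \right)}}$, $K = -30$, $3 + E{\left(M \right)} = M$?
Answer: $- \frac{71609}{30} \approx -2387.0$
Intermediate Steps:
$E{\left(M \right)} = -3 + M$
$W{\left(L \right)} = 5 - L$ ($W{\left(L \right)} = 2 - \left(-3 + L\right) = 5 - L$)
$w{\left(T \right)} = -30$
$z = - \frac{4259}{30}$ ($z = \frac{\left(-1\right) \left(-4259\right)}{-30} = 4259 \left(- \frac{1}{30}\right) = - \frac{4259}{30} \approx -141.97$)
$\left(\left(-417 - 991\right) - 837\right) + z = \left(\left(-417 - 991\right) - 837\right) - \frac{4259}{30} = \left(-1408 - 837\right) - \frac{4259}{30} = -2245 - \frac{4259}{30} = - \frac{71609}{30}$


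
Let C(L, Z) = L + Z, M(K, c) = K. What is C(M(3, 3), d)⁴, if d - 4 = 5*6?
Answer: 1874161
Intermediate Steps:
d = 34 (d = 4 + 5*6 = 4 + 30 = 34)
C(M(3, 3), d)⁴ = (3 + 34)⁴ = 37⁴ = 1874161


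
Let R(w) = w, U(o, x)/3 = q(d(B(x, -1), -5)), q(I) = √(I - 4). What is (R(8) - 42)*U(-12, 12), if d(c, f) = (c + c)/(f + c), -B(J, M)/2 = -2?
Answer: -204*I*√3 ≈ -353.34*I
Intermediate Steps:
B(J, M) = 4 (B(J, M) = -2*(-2) = 4)
d(c, f) = 2*c/(c + f) (d(c, f) = (2*c)/(c + f) = 2*c/(c + f))
q(I) = √(-4 + I)
U(o, x) = 6*I*√3 (U(o, x) = 3*√(-4 + 2*4/(4 - 5)) = 3*√(-4 + 2*4/(-1)) = 3*√(-4 + 2*4*(-1)) = 3*√(-4 - 8) = 3*√(-12) = 3*(2*I*√3) = 6*I*√3)
(R(8) - 42)*U(-12, 12) = (8 - 42)*(6*I*√3) = -204*I*√3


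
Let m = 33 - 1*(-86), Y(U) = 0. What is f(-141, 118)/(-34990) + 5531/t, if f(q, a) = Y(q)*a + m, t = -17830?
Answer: -9782573/31193585 ≈ -0.31361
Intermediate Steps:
m = 119 (m = 33 + 86 = 119)
f(q, a) = 119 (f(q, a) = 0*a + 119 = 0 + 119 = 119)
f(-141, 118)/(-34990) + 5531/t = 119/(-34990) + 5531/(-17830) = 119*(-1/34990) + 5531*(-1/17830) = -119/34990 - 5531/17830 = -9782573/31193585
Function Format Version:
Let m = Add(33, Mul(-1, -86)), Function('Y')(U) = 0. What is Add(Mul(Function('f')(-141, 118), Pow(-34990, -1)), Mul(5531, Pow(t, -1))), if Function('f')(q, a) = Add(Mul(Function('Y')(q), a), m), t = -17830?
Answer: Rational(-9782573, 31193585) ≈ -0.31361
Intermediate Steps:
m = 119 (m = Add(33, 86) = 119)
Function('f')(q, a) = 119 (Function('f')(q, a) = Add(Mul(0, a), 119) = Add(0, 119) = 119)
Add(Mul(Function('f')(-141, 118), Pow(-34990, -1)), Mul(5531, Pow(t, -1))) = Add(Mul(119, Pow(-34990, -1)), Mul(5531, Pow(-17830, -1))) = Add(Mul(119, Rational(-1, 34990)), Mul(5531, Rational(-1, 17830))) = Add(Rational(-119, 34990), Rational(-5531, 17830)) = Rational(-9782573, 31193585)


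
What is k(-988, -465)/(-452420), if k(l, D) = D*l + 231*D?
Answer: -70401/90484 ≈ -0.77805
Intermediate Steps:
k(l, D) = 231*D + D*l
k(-988, -465)/(-452420) = -465*(231 - 988)/(-452420) = -465*(-757)*(-1/452420) = 352005*(-1/452420) = -70401/90484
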